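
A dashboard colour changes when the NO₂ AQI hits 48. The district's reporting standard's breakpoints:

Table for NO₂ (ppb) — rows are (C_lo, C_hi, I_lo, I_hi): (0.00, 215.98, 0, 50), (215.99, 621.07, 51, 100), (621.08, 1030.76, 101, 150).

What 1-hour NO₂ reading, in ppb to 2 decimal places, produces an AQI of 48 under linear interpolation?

207.34

AQI 48 lies in the 0–50 band, which corresponds to 0.00–215.98 ppb.
C = 0.00 + (48−0)×(215.98−0.00)/(50−0) = 0.00 + 48×215.98/50 ≈ 207.3408 ppb → 207.34 ppb to 2 dp.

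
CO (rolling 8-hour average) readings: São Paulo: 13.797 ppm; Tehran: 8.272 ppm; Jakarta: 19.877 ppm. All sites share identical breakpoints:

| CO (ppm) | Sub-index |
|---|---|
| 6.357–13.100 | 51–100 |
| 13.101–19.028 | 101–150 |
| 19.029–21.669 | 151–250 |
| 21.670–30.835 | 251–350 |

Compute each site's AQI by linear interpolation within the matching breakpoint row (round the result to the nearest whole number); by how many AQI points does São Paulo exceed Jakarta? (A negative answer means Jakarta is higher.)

-76

São Paulo: 13.797 ∈ [13.101, 19.028] ↔ index [101, 150].
101 + (13.797−13.101)·(150−101)/(19.028−13.101) = 101 + 0.696·49/5.927 ≈ 106.75, so AQI = 107.
Tehran: 8.272 ∈ [6.357, 13.100] ↔ index [51, 100].
51 + (8.272−6.357)·(100−51)/(13.100−6.357) = 51 + 1.915·49/6.743 ≈ 64.92, so AQI = 65.
Jakarta 19.877: bracket 19.029–21.669 → index 151–250; slope 99/2.640, offset 0.848.
AQI = 151 + 99/2.640·0.848 ≈ 182.80 ⇒ 183.
AQIs: São Paulo=107, Tehran=65, Jakarta=183. São Paulo (107) − Jakarta (183) = -76.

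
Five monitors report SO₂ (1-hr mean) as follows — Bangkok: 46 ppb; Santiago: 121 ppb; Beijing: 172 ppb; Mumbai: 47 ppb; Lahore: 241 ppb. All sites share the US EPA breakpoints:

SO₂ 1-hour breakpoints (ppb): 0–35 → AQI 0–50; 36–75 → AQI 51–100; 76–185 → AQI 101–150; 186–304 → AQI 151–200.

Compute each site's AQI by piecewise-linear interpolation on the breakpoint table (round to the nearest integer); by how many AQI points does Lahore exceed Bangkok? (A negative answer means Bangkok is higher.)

110

Bangkok: row 36–75 (AQI 51–100). (100−51)·(46−36)/(75−36) + 51 = 49·10/39 + 51 ≈ 63.56 → 64.
Santiago: 121 lies in 76–185, so I_lo=101, I_hi=150, C_lo=76, C_hi=185.
(150−101)/(185−76) × (121−76) + 101 = 49/109 × 45 + 101 ≈ 121.23 → 121.
Beijing: 172 lies in 76–185, so I_lo=101, I_hi=150, C_lo=76, C_hi=185.
(150−101)/(185−76) × (172−76) + 101 = 49/109 × 96 + 101 ≈ 144.16 → 144.
Mumbai: 47 lies in 36–75, so I_lo=51, I_hi=100, C_lo=36, C_hi=75.
(100−51)/(75−36) × (47−36) + 51 = 49/39 × 11 + 51 ≈ 64.82 → 65.
Lahore 241: bracket 186–304 → index 151–200; slope 49/118, offset 55.
AQI = 151 + 49/118·55 ≈ 173.84 ⇒ 174.
AQIs: Bangkok=64, Santiago=121, Beijing=144, Mumbai=65, Lahore=174. Lahore (174) − Bangkok (64) = 110.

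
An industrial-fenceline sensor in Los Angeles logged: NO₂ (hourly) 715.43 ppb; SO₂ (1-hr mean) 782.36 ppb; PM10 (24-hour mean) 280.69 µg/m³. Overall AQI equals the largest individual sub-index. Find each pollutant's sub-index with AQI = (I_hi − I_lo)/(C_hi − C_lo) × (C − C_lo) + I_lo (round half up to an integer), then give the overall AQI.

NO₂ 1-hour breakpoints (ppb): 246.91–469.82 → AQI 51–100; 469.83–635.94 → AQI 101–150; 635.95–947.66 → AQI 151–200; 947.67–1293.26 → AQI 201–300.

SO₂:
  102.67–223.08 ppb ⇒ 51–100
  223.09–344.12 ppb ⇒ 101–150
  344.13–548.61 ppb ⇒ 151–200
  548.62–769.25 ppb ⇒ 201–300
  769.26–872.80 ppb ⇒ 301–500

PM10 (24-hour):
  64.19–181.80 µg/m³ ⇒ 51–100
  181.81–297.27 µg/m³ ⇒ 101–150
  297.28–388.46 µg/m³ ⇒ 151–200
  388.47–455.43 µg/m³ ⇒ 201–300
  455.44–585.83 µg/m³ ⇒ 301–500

326

NO₂: 715.43 lies in 635.95–947.66, so I_lo=151, I_hi=200, C_lo=635.95, C_hi=947.66.
(200−151)/(947.66−635.95) × (715.43−635.95) + 151 = 49/311.71 × 79.48 + 151 ≈ 163.49 → 163.
SO₂: row 769.26–872.80 (AQI 301–500). (500−301)·(782.36−769.26)/(872.80−769.26) + 301 = 199·13.10/103.54 + 301 ≈ 326.18 → 326.
PM10 280.69: bracket 181.81–297.27 → index 101–150; slope 49/115.46, offset 98.88.
AQI = 101 + 49/115.46·98.88 ≈ 142.96 ⇒ 143.
Sub-indices: NO₂→163, SO₂→326, PM10→143. Overall AQI = max = 326; dominant pollutant is SO₂.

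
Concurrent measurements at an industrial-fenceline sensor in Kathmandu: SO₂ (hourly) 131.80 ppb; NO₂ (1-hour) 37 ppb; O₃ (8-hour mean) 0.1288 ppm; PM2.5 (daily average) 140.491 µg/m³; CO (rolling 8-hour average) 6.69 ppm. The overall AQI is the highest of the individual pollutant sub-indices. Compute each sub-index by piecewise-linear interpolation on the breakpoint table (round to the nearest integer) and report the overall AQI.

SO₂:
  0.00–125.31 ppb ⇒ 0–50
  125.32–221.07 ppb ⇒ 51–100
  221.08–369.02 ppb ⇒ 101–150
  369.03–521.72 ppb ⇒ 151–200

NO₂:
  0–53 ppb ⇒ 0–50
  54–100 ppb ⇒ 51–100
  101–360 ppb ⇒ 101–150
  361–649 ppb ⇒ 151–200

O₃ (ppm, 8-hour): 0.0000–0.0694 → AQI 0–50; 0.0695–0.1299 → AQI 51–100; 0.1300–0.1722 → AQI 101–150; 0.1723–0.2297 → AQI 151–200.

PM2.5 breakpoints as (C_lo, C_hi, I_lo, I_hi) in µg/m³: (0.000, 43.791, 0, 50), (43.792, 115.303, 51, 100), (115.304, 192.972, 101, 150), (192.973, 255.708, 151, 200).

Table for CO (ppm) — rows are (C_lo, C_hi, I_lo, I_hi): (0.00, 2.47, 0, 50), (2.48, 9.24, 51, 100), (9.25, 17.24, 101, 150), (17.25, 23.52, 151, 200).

SO₂: 131.80 lies in 125.32–221.07, so I_lo=51, I_hi=100, C_lo=125.32, C_hi=221.07.
(100−51)/(221.07−125.32) × (131.80−125.32) + 51 = 49/95.75 × 6.48 + 51 ≈ 54.32 → 54.
NO₂: row 0–53 (AQI 0–50). (50−0)·(37−0)/(53−0) + 0 = 50·37/53 + 0 ≈ 34.91 → 35.
O₃: 0.1288 lies in 0.0695–0.1299, so I_lo=51, I_hi=100, C_lo=0.0695, C_hi=0.1299.
(100−51)/(0.1299−0.0695) × (0.1288−0.0695) + 51 = 49/0.0604 × 0.0593 + 51 ≈ 99.11 → 99.
PM2.5: row 115.304–192.972 (AQI 101–150). (150−101)·(140.491−115.304)/(192.972−115.304) + 101 = 49·25.187/77.668 + 101 ≈ 116.89 → 117.
CO: 6.69 lies in 2.48–9.24, so I_lo=51, I_hi=100, C_lo=2.48, C_hi=9.24.
(100−51)/(9.24−2.48) × (6.69−2.48) + 51 = 49/6.76 × 4.21 + 51 ≈ 81.52 → 82.
Sub-indices: SO₂→54, NO₂→35, O₃→99, PM2.5→117, CO→82. Overall AQI = max = 117; dominant pollutant is PM2.5.

117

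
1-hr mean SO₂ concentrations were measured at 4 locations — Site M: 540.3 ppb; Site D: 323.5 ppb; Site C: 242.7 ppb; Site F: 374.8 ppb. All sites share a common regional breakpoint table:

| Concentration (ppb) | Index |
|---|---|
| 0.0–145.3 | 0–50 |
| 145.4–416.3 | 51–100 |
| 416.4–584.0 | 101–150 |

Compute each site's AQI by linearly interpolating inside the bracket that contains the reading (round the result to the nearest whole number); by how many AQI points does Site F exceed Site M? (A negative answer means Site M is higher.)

Site M: 540.3 ∈ [416.4, 584.0] ↔ index [101, 150].
101 + (540.3−416.4)·(150−101)/(584.0−416.4) = 101 + 123.9·49/167.6 ≈ 137.22, so AQI = 137.
Site D: row 145.4–416.3 (AQI 51–100). (100−51)·(323.5−145.4)/(416.3−145.4) + 51 = 49·178.1/270.9 + 51 ≈ 83.21 → 83.
Site C: 242.7 lies in 145.4–416.3, so I_lo=51, I_hi=100, C_lo=145.4, C_hi=416.3.
(100−51)/(416.3−145.4) × (242.7−145.4) + 51 = 49/270.9 × 97.3 + 51 ≈ 68.60 → 69.
Site F: 374.8 lies in 145.4–416.3, so I_lo=51, I_hi=100, C_lo=145.4, C_hi=416.3.
(100−51)/(416.3−145.4) × (374.8−145.4) + 51 = 49/270.9 × 229.4 + 51 ≈ 92.49 → 92.
AQIs: Site M=137, Site D=83, Site C=69, Site F=92. Site F (92) − Site M (137) = -45.

-45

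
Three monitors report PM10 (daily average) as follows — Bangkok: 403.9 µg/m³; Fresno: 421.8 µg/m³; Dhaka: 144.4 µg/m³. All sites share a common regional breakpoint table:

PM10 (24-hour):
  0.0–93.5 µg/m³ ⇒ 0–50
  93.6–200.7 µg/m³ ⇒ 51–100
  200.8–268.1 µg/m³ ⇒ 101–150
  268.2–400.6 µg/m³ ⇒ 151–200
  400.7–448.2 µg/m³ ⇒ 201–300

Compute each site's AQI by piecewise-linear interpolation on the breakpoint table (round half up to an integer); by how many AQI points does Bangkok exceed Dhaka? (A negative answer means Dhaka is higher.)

Bangkok: 403.9 lies in 400.7–448.2, so I_lo=201, I_hi=300, C_lo=400.7, C_hi=448.2.
(300−201)/(448.2−400.7) × (403.9−400.7) + 201 = 99/47.5 × 3.2 + 201 ≈ 207.67 → 208.
Fresno: 421.8 lies in 400.7–448.2, so I_lo=201, I_hi=300, C_lo=400.7, C_hi=448.2.
(300−201)/(448.2−400.7) × (421.8−400.7) + 201 = 99/47.5 × 21.1 + 201 ≈ 244.98 → 245.
Dhaka: 144.4 lies in 93.6–200.7, so I_lo=51, I_hi=100, C_lo=93.6, C_hi=200.7.
(100−51)/(200.7−93.6) × (144.4−93.6) + 51 = 49/107.1 × 50.8 + 51 ≈ 74.24 → 74.
AQIs: Bangkok=208, Fresno=245, Dhaka=74. Bangkok (208) − Dhaka (74) = 134.

134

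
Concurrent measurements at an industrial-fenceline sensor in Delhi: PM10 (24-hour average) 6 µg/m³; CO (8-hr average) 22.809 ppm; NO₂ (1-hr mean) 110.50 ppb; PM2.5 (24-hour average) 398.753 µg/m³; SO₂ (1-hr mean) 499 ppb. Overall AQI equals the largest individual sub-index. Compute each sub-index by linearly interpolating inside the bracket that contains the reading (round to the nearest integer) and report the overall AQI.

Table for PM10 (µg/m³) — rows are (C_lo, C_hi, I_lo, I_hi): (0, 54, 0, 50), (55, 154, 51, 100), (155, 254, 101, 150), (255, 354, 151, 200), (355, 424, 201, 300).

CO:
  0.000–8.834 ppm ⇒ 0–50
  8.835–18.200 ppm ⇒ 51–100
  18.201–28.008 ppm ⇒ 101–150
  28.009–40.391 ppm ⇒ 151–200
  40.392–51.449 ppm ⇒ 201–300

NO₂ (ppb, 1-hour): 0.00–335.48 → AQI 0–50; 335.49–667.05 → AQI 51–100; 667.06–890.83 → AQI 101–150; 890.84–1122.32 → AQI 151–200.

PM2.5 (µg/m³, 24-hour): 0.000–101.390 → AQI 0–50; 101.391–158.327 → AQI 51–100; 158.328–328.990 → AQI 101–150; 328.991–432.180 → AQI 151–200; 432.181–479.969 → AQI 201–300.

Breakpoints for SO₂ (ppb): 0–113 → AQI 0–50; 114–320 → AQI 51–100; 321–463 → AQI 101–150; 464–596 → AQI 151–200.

184

PM10 6: bracket 0–54 → index 0–50; slope 50/54, offset 6.
AQI = 0 + 50/54·6 ≈ 5.56 ⇒ 6.
CO: 22.809 ∈ [18.201, 28.008] ↔ index [101, 150].
101 + (22.809−18.201)·(150−101)/(28.008−18.201) = 101 + 4.608·49/9.807 ≈ 124.02, so AQI = 124.
NO₂: row 0.00–335.48 (AQI 0–50). (50−0)·(110.50−0.00)/(335.48−0.00) + 0 = 50·110.50/335.48 + 0 ≈ 16.47 → 16.
PM2.5: 398.753 lies in 328.991–432.180, so I_lo=151, I_hi=200, C_lo=328.991, C_hi=432.180.
(200−151)/(432.180−328.991) × (398.753−328.991) + 151 = 49/103.189 × 69.762 + 151 ≈ 184.13 → 184.
SO₂: 499 lies in 464–596, so I_lo=151, I_hi=200, C_lo=464, C_hi=596.
(200−151)/(596−464) × (499−464) + 151 = 49/132 × 35 + 151 ≈ 163.99 → 164.
Sub-indices: PM10→6, CO→124, NO₂→16, PM2.5→184, SO₂→164. Overall AQI = max = 184; dominant pollutant is PM2.5.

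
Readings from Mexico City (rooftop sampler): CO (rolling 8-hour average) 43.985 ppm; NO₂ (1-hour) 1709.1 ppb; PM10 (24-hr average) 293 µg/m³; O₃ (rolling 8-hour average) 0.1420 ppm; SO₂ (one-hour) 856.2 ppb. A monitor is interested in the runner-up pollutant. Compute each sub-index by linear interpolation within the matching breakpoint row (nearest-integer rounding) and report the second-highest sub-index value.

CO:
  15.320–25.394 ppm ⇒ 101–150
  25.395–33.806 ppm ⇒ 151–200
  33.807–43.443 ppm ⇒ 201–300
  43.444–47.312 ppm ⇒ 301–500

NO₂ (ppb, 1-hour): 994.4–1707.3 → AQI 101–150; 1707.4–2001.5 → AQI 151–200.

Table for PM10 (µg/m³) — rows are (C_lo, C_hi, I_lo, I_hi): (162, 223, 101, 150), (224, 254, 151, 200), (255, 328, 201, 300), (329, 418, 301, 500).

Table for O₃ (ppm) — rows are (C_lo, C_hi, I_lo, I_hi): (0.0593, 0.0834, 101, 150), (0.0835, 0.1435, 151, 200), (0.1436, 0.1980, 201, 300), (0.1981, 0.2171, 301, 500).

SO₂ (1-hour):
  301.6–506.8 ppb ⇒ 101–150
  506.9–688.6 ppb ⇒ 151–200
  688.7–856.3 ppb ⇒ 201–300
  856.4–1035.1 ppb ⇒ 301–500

300

CO: 43.985 lies in 43.444–47.312, so I_lo=301, I_hi=500, C_lo=43.444, C_hi=47.312.
(500−301)/(47.312−43.444) × (43.985−43.444) + 301 = 199/3.868 × 0.541 + 301 ≈ 328.83 → 329.
NO₂: 1709.1 ∈ [1707.4, 2001.5] ↔ index [151, 200].
151 + (1709.1−1707.4)·(200−151)/(2001.5−1707.4) = 151 + 1.7·49/294.1 ≈ 151.28, so AQI = 151.
PM10 293: bracket 255–328 → index 201–300; slope 99/73, offset 38.
AQI = 201 + 99/73·38 ≈ 252.53 ⇒ 253.
O₃: 0.1420 lies in 0.0835–0.1435, so I_lo=151, I_hi=200, C_lo=0.0835, C_hi=0.1435.
(200−151)/(0.1435−0.0835) × (0.1420−0.0835) + 151 = 49/0.0600 × 0.0585 + 151 ≈ 198.78 → 199.
SO₂: row 688.7–856.3 (AQI 201–300). (300−201)·(856.2−688.7)/(856.3−688.7) + 201 = 99·167.5/167.6 + 201 ≈ 299.94 → 300.
Sub-indices: CO→329, NO₂→151, PM10→253, O₃→199, SO₂→300. Ranked high→low: 329, 300, 253, 199, 151. Second-highest sub-index = 300.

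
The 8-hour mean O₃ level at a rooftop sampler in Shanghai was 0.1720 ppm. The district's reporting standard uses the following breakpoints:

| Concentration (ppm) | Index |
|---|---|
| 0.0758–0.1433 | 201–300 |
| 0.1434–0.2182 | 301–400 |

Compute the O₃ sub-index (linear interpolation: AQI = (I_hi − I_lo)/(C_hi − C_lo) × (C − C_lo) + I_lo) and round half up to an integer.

O₃: 0.1720 ∈ [0.1434, 0.2182] ↔ index [301, 400].
301 + (0.1720−0.1434)·(400−301)/(0.2182−0.1434) = 301 + 0.0286·99/0.0748 ≈ 338.85, so AQI = 339.

339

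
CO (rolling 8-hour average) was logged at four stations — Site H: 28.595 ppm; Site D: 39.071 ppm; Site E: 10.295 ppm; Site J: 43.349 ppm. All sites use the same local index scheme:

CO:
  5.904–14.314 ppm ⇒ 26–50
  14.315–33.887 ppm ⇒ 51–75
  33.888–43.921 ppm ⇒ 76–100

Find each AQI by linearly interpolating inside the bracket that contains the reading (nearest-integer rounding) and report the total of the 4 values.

295

Site H 28.595: bracket 14.315–33.887 → index 51–75; slope 24/19.572, offset 14.280.
AQI = 51 + 24/19.572·14.280 ≈ 68.51 ⇒ 69.
Site D: 39.071 ∈ [33.888, 43.921] ↔ index [76, 100].
76 + (39.071−33.888)·(100−76)/(43.921−33.888) = 76 + 5.183·24/10.033 ≈ 88.40, so AQI = 88.
Site E 10.295: bracket 5.904–14.314 → index 26–50; slope 24/8.410, offset 4.391.
AQI = 26 + 24/8.410·4.391 ≈ 38.53 ⇒ 39.
Site J 43.349: bracket 33.888–43.921 → index 76–100; slope 24/10.033, offset 9.461.
AQI = 76 + 24/10.033·9.461 ≈ 98.63 ⇒ 99.
AQIs: Site H=69, Site D=88, Site E=39, Site J=99. Sum = 69 + 88 + 39 + 99 = 295.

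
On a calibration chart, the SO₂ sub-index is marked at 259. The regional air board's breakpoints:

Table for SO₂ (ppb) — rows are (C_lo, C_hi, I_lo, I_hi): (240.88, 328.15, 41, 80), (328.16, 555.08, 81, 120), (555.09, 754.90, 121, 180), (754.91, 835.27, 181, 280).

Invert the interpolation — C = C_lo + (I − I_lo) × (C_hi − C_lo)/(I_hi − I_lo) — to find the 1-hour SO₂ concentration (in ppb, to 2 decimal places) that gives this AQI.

818.22

AQI 259 lies in the 181–280 band, which corresponds to 754.91–835.27 ppb.
C = 754.91 + (259−181)×(835.27−754.91)/(280−181) = 754.91 + 78×80.36/99 ≈ 818.2239 ppb → 818.22 ppb to 2 dp.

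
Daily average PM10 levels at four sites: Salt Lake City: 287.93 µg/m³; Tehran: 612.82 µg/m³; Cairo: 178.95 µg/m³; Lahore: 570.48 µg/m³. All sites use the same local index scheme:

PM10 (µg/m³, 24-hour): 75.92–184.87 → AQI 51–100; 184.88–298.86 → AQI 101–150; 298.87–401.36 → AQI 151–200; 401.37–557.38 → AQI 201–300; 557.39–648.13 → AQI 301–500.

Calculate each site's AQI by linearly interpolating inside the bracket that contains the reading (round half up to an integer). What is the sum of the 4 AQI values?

Salt Lake City: 287.93 lies in 184.88–298.86, so I_lo=101, I_hi=150, C_lo=184.88, C_hi=298.86.
(150−101)/(298.86−184.88) × (287.93−184.88) + 101 = 49/113.98 × 103.05 + 101 ≈ 145.30 → 145.
Tehran: row 557.39–648.13 (AQI 301–500). (500−301)·(612.82−557.39)/(648.13−557.39) + 301 = 199·55.43/90.74 + 301 ≈ 422.56 → 423.
Cairo: row 75.92–184.87 (AQI 51–100). (100−51)·(178.95−75.92)/(184.87−75.92) + 51 = 49·103.03/108.95 + 51 ≈ 97.34 → 97.
Lahore: row 557.39–648.13 (AQI 301–500). (500−301)·(570.48−557.39)/(648.13−557.39) + 301 = 199·13.09/90.74 + 301 ≈ 329.71 → 330.
AQIs: Salt Lake City=145, Tehran=423, Cairo=97, Lahore=330. Sum = 145 + 423 + 97 + 330 = 995.

995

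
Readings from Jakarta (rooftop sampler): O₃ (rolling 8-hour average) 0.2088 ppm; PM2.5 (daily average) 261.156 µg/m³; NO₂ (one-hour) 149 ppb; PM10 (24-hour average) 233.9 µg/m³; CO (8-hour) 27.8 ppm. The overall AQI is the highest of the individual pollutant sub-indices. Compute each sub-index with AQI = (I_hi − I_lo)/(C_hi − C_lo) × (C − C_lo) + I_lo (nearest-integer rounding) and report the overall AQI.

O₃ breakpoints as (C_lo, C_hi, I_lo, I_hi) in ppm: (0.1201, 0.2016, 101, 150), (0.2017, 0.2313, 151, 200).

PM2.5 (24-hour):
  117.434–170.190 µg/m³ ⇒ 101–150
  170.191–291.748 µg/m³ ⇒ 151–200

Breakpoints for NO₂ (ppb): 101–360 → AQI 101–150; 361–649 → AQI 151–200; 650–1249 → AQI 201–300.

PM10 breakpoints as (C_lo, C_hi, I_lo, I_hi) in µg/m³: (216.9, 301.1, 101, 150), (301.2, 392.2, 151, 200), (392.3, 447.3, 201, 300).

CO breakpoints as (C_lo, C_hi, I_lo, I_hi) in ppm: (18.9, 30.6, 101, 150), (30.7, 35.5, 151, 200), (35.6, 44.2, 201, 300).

O₃: 0.2088 lies in 0.2017–0.2313, so I_lo=151, I_hi=200, C_lo=0.2017, C_hi=0.2313.
(200−151)/(0.2313−0.2017) × (0.2088−0.2017) + 151 = 49/0.0296 × 0.0071 + 151 ≈ 162.75 → 163.
PM2.5: row 170.191–291.748 (AQI 151–200). (200−151)·(261.156−170.191)/(291.748−170.191) + 151 = 49·90.965/121.557 + 151 ≈ 187.67 → 188.
NO₂: 149 lies in 101–360, so I_lo=101, I_hi=150, C_lo=101, C_hi=360.
(150−101)/(360−101) × (149−101) + 101 = 49/259 × 48 + 101 ≈ 110.08 → 110.
PM10: 233.9 lies in 216.9–301.1, so I_lo=101, I_hi=150, C_lo=216.9, C_hi=301.1.
(150−101)/(301.1−216.9) × (233.9−216.9) + 101 = 49/84.2 × 17.0 + 101 ≈ 110.89 → 111.
CO: 27.8 lies in 18.9–30.6, so I_lo=101, I_hi=150, C_lo=18.9, C_hi=30.6.
(150−101)/(30.6−18.9) × (27.8−18.9) + 101 = 49/11.7 × 8.9 + 101 ≈ 138.27 → 138.
Sub-indices: O₃→163, PM2.5→188, NO₂→110, PM10→111, CO→138. Overall AQI = max = 188; dominant pollutant is PM2.5.

188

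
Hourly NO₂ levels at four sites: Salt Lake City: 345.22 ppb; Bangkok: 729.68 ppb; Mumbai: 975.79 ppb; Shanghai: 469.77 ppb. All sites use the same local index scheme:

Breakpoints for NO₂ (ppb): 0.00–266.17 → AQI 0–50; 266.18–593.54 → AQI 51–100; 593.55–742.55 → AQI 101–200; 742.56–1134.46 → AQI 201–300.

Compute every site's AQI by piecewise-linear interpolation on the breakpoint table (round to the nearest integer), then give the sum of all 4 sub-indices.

595

Salt Lake City: row 266.18–593.54 (AQI 51–100). (100−51)·(345.22−266.18)/(593.54−266.18) + 51 = 49·79.04/327.36 + 51 ≈ 62.83 → 63.
Bangkok: row 593.55–742.55 (AQI 101–200). (200−101)·(729.68−593.55)/(742.55−593.55) + 101 = 99·136.13/149.00 + 101 ≈ 191.45 → 191.
Mumbai: 975.79 ∈ [742.56, 1134.46] ↔ index [201, 300].
201 + (975.79−742.56)·(300−201)/(1134.46−742.56) = 201 + 233.23·99/391.90 ≈ 259.92, so AQI = 260.
Shanghai 469.77: bracket 266.18–593.54 → index 51–100; slope 49/327.36, offset 203.59.
AQI = 51 + 49/327.36·203.59 ≈ 81.47 ⇒ 81.
AQIs: Salt Lake City=63, Bangkok=191, Mumbai=260, Shanghai=81. Sum = 63 + 191 + 260 + 81 = 595.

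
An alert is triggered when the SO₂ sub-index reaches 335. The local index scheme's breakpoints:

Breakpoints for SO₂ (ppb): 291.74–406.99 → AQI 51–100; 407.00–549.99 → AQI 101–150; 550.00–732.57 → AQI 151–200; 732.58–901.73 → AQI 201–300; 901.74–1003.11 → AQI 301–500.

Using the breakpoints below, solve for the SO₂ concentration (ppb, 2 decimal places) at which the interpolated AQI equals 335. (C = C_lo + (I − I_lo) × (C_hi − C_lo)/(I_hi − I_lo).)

AQI 335 lies in the 301–500 band, which corresponds to 901.74–1003.11 ppb.
C = 901.74 + (335−301)×(1003.11−901.74)/(500−301) = 901.74 + 34×101.37/199 ≈ 919.0595 ppb → 919.06 ppb to 2 dp.

919.06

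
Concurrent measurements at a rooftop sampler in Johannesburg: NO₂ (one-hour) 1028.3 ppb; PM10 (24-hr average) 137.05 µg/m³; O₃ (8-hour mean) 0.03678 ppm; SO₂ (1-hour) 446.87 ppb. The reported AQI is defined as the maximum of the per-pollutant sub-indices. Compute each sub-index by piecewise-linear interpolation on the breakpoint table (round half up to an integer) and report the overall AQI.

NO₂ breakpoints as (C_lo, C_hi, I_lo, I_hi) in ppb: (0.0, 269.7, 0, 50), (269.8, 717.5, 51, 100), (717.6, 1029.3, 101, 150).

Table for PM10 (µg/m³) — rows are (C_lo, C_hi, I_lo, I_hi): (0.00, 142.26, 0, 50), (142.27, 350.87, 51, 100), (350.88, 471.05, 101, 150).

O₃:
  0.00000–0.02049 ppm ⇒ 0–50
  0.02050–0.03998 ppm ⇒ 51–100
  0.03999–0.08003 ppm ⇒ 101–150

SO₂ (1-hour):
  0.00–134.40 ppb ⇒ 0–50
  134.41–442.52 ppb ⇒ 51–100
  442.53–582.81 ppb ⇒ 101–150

NO₂: row 717.6–1029.3 (AQI 101–150). (150−101)·(1028.3−717.6)/(1029.3−717.6) + 101 = 49·310.7/311.7 + 101 ≈ 149.84 → 150.
PM10: row 0.00–142.26 (AQI 0–50). (50−0)·(137.05−0.00)/(142.26−0.00) + 0 = 50·137.05/142.26 + 0 ≈ 48.17 → 48.
O₃: 0.03678 ∈ [0.02050, 0.03998] ↔ index [51, 100].
51 + (0.03678−0.02050)·(100−51)/(0.03998−0.02050) = 51 + 0.01628·49/0.01948 ≈ 91.95, so AQI = 92.
SO₂: row 442.53–582.81 (AQI 101–150). (150−101)·(446.87−442.53)/(582.81−442.53) + 101 = 49·4.34/140.28 + 101 ≈ 102.52 → 103.
Sub-indices: NO₂→150, PM10→48, O₃→92, SO₂→103. Overall AQI = max = 150; dominant pollutant is NO₂.

150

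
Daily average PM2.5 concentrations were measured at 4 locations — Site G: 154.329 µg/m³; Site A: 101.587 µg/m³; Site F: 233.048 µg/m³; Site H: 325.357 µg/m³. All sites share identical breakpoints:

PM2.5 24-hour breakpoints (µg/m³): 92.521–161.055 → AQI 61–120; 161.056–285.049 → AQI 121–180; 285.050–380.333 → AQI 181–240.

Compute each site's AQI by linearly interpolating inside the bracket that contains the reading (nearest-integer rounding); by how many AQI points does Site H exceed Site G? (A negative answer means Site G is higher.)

Site G: row 92.521–161.055 (AQI 61–120). (120−61)·(154.329−92.521)/(161.055−92.521) + 61 = 59·61.808/68.534 + 61 ≈ 114.21 → 114.
Site A: 101.587 lies in 92.521–161.055, so I_lo=61, I_hi=120, C_lo=92.521, C_hi=161.055.
(120−61)/(161.055−92.521) × (101.587−92.521) + 61 = 59/68.534 × 9.066 + 61 ≈ 68.80 → 69.
Site F: 233.048 ∈ [161.056, 285.049] ↔ index [121, 180].
121 + (233.048−161.056)·(180−121)/(285.049−161.056) = 121 + 71.992·59/123.993 ≈ 155.26, so AQI = 155.
Site H: 325.357 ∈ [285.050, 380.333] ↔ index [181, 240].
181 + (325.357−285.050)·(240−181)/(380.333−285.050) = 181 + 40.307·59/95.283 ≈ 205.96, so AQI = 206.
AQIs: Site G=114, Site A=69, Site F=155, Site H=206. Site H (206) − Site G (114) = 92.

92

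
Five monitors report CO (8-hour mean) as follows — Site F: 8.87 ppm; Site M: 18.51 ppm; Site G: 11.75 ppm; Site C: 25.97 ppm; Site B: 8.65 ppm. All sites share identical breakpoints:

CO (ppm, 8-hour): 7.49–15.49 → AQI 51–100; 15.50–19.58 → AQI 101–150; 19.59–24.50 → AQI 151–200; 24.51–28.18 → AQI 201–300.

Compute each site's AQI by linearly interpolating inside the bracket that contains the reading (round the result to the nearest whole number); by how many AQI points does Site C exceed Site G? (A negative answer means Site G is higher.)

163

Site F: 8.87 lies in 7.49–15.49, so I_lo=51, I_hi=100, C_lo=7.49, C_hi=15.49.
(100−51)/(15.49−7.49) × (8.87−7.49) + 51 = 49/8.00 × 1.38 + 51 ≈ 59.45 → 59.
Site M: 18.51 lies in 15.50–19.58, so I_lo=101, I_hi=150, C_lo=15.50, C_hi=19.58.
(150−101)/(19.58−15.50) × (18.51−15.50) + 101 = 49/4.08 × 3.01 + 101 ≈ 137.15 → 137.
Site G: row 7.49–15.49 (AQI 51–100). (100−51)·(11.75−7.49)/(15.49−7.49) + 51 = 49·4.26/8.00 + 51 ≈ 77.09 → 77.
Site C: 25.97 lies in 24.51–28.18, so I_lo=201, I_hi=300, C_lo=24.51, C_hi=28.18.
(300−201)/(28.18−24.51) × (25.97−24.51) + 201 = 99/3.67 × 1.46 + 201 ≈ 240.38 → 240.
Site B 8.65: bracket 7.49–15.49 → index 51–100; slope 49/8.00, offset 1.16.
AQI = 51 + 49/8.00·1.16 ≈ 58.11 ⇒ 58.
AQIs: Site F=59, Site M=137, Site G=77, Site C=240, Site B=58. Site C (240) − Site G (77) = 163.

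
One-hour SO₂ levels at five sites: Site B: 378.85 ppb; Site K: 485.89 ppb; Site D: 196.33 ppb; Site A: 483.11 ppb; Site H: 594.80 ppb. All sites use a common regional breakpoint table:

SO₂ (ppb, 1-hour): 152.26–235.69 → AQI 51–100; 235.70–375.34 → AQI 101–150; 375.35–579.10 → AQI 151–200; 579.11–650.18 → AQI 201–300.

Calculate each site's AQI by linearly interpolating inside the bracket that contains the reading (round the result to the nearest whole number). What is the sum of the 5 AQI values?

807

Site B 378.85: bracket 375.35–579.10 → index 151–200; slope 49/203.75, offset 3.50.
AQI = 151 + 49/203.75·3.50 ≈ 151.84 ⇒ 152.
Site K 485.89: bracket 375.35–579.10 → index 151–200; slope 49/203.75, offset 110.54.
AQI = 151 + 49/203.75·110.54 ≈ 177.58 ⇒ 178.
Site D: 196.33 ∈ [152.26, 235.69] ↔ index [51, 100].
51 + (196.33−152.26)·(100−51)/(235.69−152.26) = 51 + 44.07·49/83.43 ≈ 76.88, so AQI = 77.
Site A: row 375.35–579.10 (AQI 151–200). (200−151)·(483.11−375.35)/(579.10−375.35) + 151 = 49·107.76/203.75 + 151 ≈ 176.92 → 177.
Site H 594.80: bracket 579.11–650.18 → index 201–300; slope 99/71.07, offset 15.69.
AQI = 201 + 99/71.07·15.69 ≈ 222.86 ⇒ 223.
AQIs: Site B=152, Site K=178, Site D=77, Site A=177, Site H=223. Sum = 152 + 178 + 77 + 177 + 223 = 807.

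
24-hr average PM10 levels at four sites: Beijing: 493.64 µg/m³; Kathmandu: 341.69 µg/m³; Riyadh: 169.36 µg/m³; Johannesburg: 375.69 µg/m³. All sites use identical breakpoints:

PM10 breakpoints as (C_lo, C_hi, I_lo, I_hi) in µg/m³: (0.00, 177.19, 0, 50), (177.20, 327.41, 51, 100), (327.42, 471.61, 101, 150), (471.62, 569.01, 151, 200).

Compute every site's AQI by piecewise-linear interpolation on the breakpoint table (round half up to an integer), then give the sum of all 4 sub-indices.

433

Beijing: row 471.62–569.01 (AQI 151–200). (200−151)·(493.64−471.62)/(569.01−471.62) + 151 = 49·22.02/97.39 + 151 ≈ 162.08 → 162.
Kathmandu: 341.69 lies in 327.42–471.61, so I_lo=101, I_hi=150, C_lo=327.42, C_hi=471.61.
(150−101)/(471.61−327.42) × (341.69−327.42) + 101 = 49/144.19 × 14.27 + 101 ≈ 105.85 → 106.
Riyadh: row 0.00–177.19 (AQI 0–50). (50−0)·(169.36−0.00)/(177.19−0.00) + 0 = 50·169.36/177.19 + 0 ≈ 47.79 → 48.
Johannesburg: 375.69 ∈ [327.42, 471.61] ↔ index [101, 150].
101 + (375.69−327.42)·(150−101)/(471.61−327.42) = 101 + 48.27·49/144.19 ≈ 117.40, so AQI = 117.
AQIs: Beijing=162, Kathmandu=106, Riyadh=48, Johannesburg=117. Sum = 162 + 106 + 48 + 117 = 433.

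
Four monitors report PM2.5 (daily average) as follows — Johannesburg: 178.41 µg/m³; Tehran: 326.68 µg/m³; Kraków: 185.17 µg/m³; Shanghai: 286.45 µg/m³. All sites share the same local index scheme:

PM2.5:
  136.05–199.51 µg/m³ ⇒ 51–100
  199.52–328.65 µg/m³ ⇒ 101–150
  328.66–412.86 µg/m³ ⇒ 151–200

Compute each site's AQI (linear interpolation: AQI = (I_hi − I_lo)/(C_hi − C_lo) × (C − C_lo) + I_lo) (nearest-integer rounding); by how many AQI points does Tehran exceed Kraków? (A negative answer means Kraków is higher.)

60

Johannesburg: row 136.05–199.51 (AQI 51–100). (100−51)·(178.41−136.05)/(199.51−136.05) + 51 = 49·42.36/63.46 + 51 ≈ 83.71 → 84.
Tehran: 326.68 ∈ [199.52, 328.65] ↔ index [101, 150].
101 + (326.68−199.52)·(150−101)/(328.65−199.52) = 101 + 127.16·49/129.13 ≈ 149.25, so AQI = 149.
Kraków: row 136.05–199.51 (AQI 51–100). (100−51)·(185.17−136.05)/(199.51−136.05) + 51 = 49·49.12/63.46 + 51 ≈ 88.93 → 89.
Shanghai: row 199.52–328.65 (AQI 101–150). (150−101)·(286.45−199.52)/(328.65−199.52) + 101 = 49·86.93/129.13 + 101 ≈ 133.99 → 134.
AQIs: Johannesburg=84, Tehran=149, Kraków=89, Shanghai=134. Tehran (149) − Kraków (89) = 60.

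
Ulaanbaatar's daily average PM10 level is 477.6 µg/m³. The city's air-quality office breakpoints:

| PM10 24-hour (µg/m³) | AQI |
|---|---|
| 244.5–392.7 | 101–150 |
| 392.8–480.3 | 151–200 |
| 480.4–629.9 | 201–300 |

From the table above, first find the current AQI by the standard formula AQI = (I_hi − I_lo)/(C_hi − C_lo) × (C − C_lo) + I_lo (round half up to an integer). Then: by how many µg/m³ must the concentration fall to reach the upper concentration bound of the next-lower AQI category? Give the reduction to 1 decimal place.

PM10 477.6: bracket 392.8–480.3 → index 151–200; slope 49/87.5, offset 84.8.
AQI = 151 + 49/87.5·84.8 ≈ 198.49 ⇒ 198.
Current AQI 198 is in the Unhealthy range (151–200). The next-lower category tops out at AQI 150, whose upper concentration bound is 392.7 µg/m³.
Reduction needed = 477.6 − 392.7 = 84.9 µg/m³.

84.9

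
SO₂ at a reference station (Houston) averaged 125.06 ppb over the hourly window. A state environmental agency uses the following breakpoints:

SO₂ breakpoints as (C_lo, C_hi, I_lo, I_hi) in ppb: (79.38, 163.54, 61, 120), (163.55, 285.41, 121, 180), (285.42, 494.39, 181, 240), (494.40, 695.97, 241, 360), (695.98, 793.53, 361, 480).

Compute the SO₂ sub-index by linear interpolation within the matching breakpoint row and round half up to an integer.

SO₂: 125.06 lies in 79.38–163.54, so I_lo=61, I_hi=120, C_lo=79.38, C_hi=163.54.
(120−61)/(163.54−79.38) × (125.06−79.38) + 61 = 59/84.16 × 45.68 + 61 ≈ 93.02 → 93.

93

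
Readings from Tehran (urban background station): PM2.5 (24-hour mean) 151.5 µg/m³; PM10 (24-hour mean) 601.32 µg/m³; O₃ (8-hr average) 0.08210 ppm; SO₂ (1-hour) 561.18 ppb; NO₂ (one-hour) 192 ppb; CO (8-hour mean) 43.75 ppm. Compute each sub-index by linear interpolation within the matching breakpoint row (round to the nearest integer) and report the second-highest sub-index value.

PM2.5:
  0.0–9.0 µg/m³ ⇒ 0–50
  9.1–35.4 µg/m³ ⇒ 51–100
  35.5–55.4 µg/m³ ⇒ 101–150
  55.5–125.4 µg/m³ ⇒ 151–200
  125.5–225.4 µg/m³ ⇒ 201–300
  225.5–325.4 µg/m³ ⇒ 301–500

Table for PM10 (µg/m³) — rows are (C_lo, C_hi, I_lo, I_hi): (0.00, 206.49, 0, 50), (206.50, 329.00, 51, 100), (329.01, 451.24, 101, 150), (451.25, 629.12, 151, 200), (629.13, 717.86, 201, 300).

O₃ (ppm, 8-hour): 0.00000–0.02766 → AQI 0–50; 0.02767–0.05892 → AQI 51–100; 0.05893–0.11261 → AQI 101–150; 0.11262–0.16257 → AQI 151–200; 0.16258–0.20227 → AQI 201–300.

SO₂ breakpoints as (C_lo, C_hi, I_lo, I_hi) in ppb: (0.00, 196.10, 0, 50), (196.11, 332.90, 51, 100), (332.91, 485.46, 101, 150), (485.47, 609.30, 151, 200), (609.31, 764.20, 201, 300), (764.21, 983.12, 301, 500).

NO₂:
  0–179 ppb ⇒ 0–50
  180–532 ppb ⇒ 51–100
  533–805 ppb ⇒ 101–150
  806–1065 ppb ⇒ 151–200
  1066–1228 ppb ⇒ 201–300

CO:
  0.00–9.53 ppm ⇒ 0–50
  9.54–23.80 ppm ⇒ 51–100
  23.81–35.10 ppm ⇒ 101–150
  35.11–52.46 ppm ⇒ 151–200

192

PM2.5: row 125.5–225.4 (AQI 201–300). (300−201)·(151.5−125.5)/(225.4−125.5) + 201 = 99·26.0/99.9 + 201 ≈ 226.77 → 227.
PM10 601.32: bracket 451.25–629.12 → index 151–200; slope 49/177.87, offset 150.07.
AQI = 151 + 49/177.87·150.07 ≈ 192.34 ⇒ 192.
O₃ 0.08210: bracket 0.05893–0.11261 → index 101–150; slope 49/0.05368, offset 0.02317.
AQI = 101 + 49/0.05368·0.02317 ≈ 122.15 ⇒ 122.
SO₂: row 485.47–609.30 (AQI 151–200). (200−151)·(561.18−485.47)/(609.30−485.47) + 151 = 49·75.71/123.83 + 151 ≈ 180.96 → 181.
NO₂: row 180–532 (AQI 51–100). (100−51)·(192−180)/(532−180) + 51 = 49·12/352 + 51 ≈ 52.67 → 53.
CO: row 35.11–52.46 (AQI 151–200). (200−151)·(43.75−35.11)/(52.46−35.11) + 151 = 49·8.64/17.35 + 151 ≈ 175.40 → 175.
Sub-indices: PM2.5→227, PM10→192, O₃→122, SO₂→181, NO₂→53, CO→175. Ranked high→low: 227, 192, 181, 175, 122, 53. Second-highest sub-index = 192.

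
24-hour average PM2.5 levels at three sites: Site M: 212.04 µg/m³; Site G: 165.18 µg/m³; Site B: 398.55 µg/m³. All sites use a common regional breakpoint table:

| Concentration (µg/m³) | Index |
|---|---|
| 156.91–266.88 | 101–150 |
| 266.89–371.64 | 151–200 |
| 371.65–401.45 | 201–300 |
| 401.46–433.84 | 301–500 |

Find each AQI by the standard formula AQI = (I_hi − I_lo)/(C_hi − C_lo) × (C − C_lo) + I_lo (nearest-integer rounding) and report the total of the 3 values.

521

Site M 212.04: bracket 156.91–266.88 → index 101–150; slope 49/109.97, offset 55.13.
AQI = 101 + 49/109.97·55.13 ≈ 125.56 ⇒ 126.
Site G: 165.18 ∈ [156.91, 266.88] ↔ index [101, 150].
101 + (165.18−156.91)·(150−101)/(266.88−156.91) = 101 + 8.27·49/109.97 ≈ 104.68, so AQI = 105.
Site B: 398.55 ∈ [371.65, 401.45] ↔ index [201, 300].
201 + (398.55−371.65)·(300−201)/(401.45−371.65) = 201 + 26.90·99/29.80 ≈ 290.37, so AQI = 290.
AQIs: Site M=126, Site G=105, Site B=290. Sum = 126 + 105 + 290 = 521.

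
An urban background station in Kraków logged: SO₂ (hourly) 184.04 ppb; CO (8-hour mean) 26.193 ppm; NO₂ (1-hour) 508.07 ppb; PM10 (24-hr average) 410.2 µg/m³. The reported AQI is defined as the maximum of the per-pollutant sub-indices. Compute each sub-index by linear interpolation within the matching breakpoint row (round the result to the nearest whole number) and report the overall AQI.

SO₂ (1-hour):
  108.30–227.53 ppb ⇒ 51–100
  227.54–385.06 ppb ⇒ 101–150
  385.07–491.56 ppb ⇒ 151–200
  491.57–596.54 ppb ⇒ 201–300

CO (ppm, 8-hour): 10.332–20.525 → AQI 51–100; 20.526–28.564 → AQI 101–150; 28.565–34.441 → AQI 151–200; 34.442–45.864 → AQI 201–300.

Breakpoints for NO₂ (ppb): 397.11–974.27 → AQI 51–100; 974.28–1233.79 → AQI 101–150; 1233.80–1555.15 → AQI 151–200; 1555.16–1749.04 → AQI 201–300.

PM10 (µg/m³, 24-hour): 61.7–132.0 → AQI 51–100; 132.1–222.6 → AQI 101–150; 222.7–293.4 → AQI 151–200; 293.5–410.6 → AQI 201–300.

300

SO₂: 184.04 ∈ [108.30, 227.53] ↔ index [51, 100].
51 + (184.04−108.30)·(100−51)/(227.53−108.30) = 51 + 75.74·49/119.23 ≈ 82.13, so AQI = 82.
CO 26.193: bracket 20.526–28.564 → index 101–150; slope 49/8.038, offset 5.667.
AQI = 101 + 49/8.038·5.667 ≈ 135.55 ⇒ 136.
NO₂: row 397.11–974.27 (AQI 51–100). (100−51)·(508.07−397.11)/(974.27−397.11) + 51 = 49·110.96/577.16 + 51 ≈ 60.42 → 60.
PM10 410.2: bracket 293.5–410.6 → index 201–300; slope 99/117.1, offset 116.7.
AQI = 201 + 99/117.1·116.7 ≈ 299.66 ⇒ 300.
Sub-indices: SO₂→82, CO→136, NO₂→60, PM10→300. Overall AQI = max = 300; dominant pollutant is PM10.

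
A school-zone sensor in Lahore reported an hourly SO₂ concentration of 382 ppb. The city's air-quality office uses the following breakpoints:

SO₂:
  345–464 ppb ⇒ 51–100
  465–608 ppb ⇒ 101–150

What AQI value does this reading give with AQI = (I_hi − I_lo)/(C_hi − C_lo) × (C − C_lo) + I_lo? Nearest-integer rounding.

66

SO₂ 382: bracket 345–464 → index 51–100; slope 49/119, offset 37.
AQI = 51 + 49/119·37 ≈ 66.24 ⇒ 66.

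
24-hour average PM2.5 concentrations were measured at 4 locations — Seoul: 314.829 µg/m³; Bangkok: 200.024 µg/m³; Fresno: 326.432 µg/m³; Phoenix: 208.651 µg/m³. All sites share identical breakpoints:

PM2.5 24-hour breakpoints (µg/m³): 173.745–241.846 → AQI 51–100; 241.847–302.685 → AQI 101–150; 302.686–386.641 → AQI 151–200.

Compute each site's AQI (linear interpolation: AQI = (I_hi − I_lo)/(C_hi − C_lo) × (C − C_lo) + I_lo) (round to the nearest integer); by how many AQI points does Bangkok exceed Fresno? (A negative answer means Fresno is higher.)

Seoul: 314.829 ∈ [302.686, 386.641] ↔ index [151, 200].
151 + (314.829−302.686)·(200−151)/(386.641−302.686) = 151 + 12.143·49/83.955 ≈ 158.09, so AQI = 158.
Bangkok: 200.024 lies in 173.745–241.846, so I_lo=51, I_hi=100, C_lo=173.745, C_hi=241.846.
(100−51)/(241.846−173.745) × (200.024−173.745) + 51 = 49/68.101 × 26.279 + 51 ≈ 69.91 → 70.
Fresno 326.432: bracket 302.686–386.641 → index 151–200; slope 49/83.955, offset 23.746.
AQI = 151 + 49/83.955·23.746 ≈ 164.86 ⇒ 165.
Phoenix: 208.651 ∈ [173.745, 241.846] ↔ index [51, 100].
51 + (208.651−173.745)·(100−51)/(241.846−173.745) = 51 + 34.906·49/68.101 ≈ 76.12, so AQI = 76.
AQIs: Seoul=158, Bangkok=70, Fresno=165, Phoenix=76. Bangkok (70) − Fresno (165) = -95.

-95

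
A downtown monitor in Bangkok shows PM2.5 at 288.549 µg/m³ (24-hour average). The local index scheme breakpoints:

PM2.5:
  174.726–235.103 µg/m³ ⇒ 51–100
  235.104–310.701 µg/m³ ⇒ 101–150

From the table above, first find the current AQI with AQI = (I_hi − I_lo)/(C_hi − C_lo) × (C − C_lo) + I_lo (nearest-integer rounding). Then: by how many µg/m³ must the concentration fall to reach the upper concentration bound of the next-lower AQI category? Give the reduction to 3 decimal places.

PM2.5 288.549: bracket 235.104–310.701 → index 101–150; slope 49/75.597, offset 53.445.
AQI = 101 + 49/75.597·53.445 ≈ 135.64 ⇒ 136.
Current AQI 136 is in the Unhealthy for Sensitive Groups range (101–150). The next-lower category tops out at AQI 100, whose upper concentration bound is 235.103 µg/m³.
Reduction needed = 288.549 − 235.103 = 53.446 µg/m³.

53.446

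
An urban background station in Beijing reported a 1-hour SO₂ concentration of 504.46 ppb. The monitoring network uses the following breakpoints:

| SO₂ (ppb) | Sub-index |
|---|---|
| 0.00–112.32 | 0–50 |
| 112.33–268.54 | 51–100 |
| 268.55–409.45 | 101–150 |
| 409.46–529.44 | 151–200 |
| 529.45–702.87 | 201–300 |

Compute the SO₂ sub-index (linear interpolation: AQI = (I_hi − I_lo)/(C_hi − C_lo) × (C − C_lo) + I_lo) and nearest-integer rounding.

190

SO₂: 504.46 lies in 409.46–529.44, so I_lo=151, I_hi=200, C_lo=409.46, C_hi=529.44.
(200−151)/(529.44−409.46) × (504.46−409.46) + 151 = 49/119.98 × 95.00 + 151 ≈ 189.80 → 190.
AQI 190 falls in the Unhealthy category.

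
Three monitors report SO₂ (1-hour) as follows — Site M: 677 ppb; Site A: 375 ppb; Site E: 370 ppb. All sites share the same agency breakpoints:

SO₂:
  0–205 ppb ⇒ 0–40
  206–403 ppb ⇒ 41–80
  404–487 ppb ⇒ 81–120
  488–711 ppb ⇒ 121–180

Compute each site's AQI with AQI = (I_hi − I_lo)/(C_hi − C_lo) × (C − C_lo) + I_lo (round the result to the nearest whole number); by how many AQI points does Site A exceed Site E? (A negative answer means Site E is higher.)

1

Site M: 677 ∈ [488, 711] ↔ index [121, 180].
121 + (677−488)·(180−121)/(711−488) = 121 + 189·59/223 ≈ 171.00, so AQI = 171.
Site A: row 206–403 (AQI 41–80). (80−41)·(375−206)/(403−206) + 41 = 39·169/197 + 41 ≈ 74.46 → 74.
Site E 370: bracket 206–403 → index 41–80; slope 39/197, offset 164.
AQI = 41 + 39/197·164 ≈ 73.47 ⇒ 73.
AQIs: Site M=171, Site A=74, Site E=73. Site A (74) − Site E (73) = 1.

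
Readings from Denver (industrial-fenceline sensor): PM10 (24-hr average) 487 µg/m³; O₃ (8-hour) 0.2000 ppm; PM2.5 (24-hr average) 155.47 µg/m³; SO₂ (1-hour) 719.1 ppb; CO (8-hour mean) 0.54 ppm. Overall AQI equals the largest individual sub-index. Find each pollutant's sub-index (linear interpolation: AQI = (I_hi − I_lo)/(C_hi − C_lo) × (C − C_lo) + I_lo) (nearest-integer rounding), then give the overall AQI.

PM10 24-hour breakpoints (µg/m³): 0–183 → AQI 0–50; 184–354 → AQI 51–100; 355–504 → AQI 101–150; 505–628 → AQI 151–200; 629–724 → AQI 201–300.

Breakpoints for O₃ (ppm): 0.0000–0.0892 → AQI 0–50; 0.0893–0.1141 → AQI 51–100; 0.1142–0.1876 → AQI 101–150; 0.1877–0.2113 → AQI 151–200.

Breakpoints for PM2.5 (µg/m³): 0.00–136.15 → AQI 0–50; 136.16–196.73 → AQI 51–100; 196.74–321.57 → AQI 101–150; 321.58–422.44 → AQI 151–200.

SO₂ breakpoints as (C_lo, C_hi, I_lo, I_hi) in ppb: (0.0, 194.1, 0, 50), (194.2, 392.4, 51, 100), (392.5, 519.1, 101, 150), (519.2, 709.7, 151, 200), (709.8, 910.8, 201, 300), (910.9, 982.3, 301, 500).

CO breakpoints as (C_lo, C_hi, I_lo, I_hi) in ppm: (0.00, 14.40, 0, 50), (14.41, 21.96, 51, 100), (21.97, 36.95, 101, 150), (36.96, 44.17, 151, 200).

PM10: row 355–504 (AQI 101–150). (150−101)·(487−355)/(504−355) + 101 = 49·132/149 + 101 ≈ 144.41 → 144.
O₃: row 0.1877–0.2113 (AQI 151–200). (200−151)·(0.2000−0.1877)/(0.2113−0.1877) + 151 = 49·0.0123/0.0236 + 151 ≈ 176.54 → 177.
PM2.5 155.47: bracket 136.16–196.73 → index 51–100; slope 49/60.57, offset 19.31.
AQI = 51 + 49/60.57·19.31 ≈ 66.62 ⇒ 67.
SO₂ 719.1: bracket 709.8–910.8 → index 201–300; slope 99/201.0, offset 9.3.
AQI = 201 + 99/201.0·9.3 ≈ 205.58 ⇒ 206.
CO: 0.54 lies in 0.00–14.40, so I_lo=0, I_hi=50, C_lo=0.00, C_hi=14.40.
(50−0)/(14.40−0.00) × (0.54−0.00) + 0 = 50/14.40 × 0.54 + 0 ≈ 1.88 → 2.
Sub-indices: PM10→144, O₃→177, PM2.5→67, SO₂→206, CO→2. Overall AQI = max = 206; dominant pollutant is SO₂.

206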